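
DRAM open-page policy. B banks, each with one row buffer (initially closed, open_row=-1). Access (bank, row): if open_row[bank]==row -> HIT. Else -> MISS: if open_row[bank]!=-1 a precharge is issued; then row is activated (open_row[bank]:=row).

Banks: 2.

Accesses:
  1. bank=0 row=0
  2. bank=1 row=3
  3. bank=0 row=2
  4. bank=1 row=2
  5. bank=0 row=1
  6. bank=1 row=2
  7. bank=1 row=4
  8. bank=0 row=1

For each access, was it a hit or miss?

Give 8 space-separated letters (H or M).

Acc 1: bank0 row0 -> MISS (open row0); precharges=0
Acc 2: bank1 row3 -> MISS (open row3); precharges=0
Acc 3: bank0 row2 -> MISS (open row2); precharges=1
Acc 4: bank1 row2 -> MISS (open row2); precharges=2
Acc 5: bank0 row1 -> MISS (open row1); precharges=3
Acc 6: bank1 row2 -> HIT
Acc 7: bank1 row4 -> MISS (open row4); precharges=4
Acc 8: bank0 row1 -> HIT

Answer: M M M M M H M H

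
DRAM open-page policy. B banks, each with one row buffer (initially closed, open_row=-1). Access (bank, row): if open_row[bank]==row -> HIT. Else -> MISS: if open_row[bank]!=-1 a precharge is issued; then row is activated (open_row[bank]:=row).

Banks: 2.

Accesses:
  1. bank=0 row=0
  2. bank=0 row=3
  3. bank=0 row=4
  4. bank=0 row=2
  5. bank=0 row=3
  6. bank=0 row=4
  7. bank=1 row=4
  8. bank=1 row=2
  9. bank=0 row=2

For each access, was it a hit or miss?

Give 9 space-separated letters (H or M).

Acc 1: bank0 row0 -> MISS (open row0); precharges=0
Acc 2: bank0 row3 -> MISS (open row3); precharges=1
Acc 3: bank0 row4 -> MISS (open row4); precharges=2
Acc 4: bank0 row2 -> MISS (open row2); precharges=3
Acc 5: bank0 row3 -> MISS (open row3); precharges=4
Acc 6: bank0 row4 -> MISS (open row4); precharges=5
Acc 7: bank1 row4 -> MISS (open row4); precharges=5
Acc 8: bank1 row2 -> MISS (open row2); precharges=6
Acc 9: bank0 row2 -> MISS (open row2); precharges=7

Answer: M M M M M M M M M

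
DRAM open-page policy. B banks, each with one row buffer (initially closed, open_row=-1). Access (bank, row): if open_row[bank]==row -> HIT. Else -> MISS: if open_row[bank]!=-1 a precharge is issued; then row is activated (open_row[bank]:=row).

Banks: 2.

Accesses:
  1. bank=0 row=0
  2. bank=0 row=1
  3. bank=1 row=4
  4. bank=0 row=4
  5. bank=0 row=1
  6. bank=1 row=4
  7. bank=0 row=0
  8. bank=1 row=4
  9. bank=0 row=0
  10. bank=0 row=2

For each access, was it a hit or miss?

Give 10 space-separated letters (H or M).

Acc 1: bank0 row0 -> MISS (open row0); precharges=0
Acc 2: bank0 row1 -> MISS (open row1); precharges=1
Acc 3: bank1 row4 -> MISS (open row4); precharges=1
Acc 4: bank0 row4 -> MISS (open row4); precharges=2
Acc 5: bank0 row1 -> MISS (open row1); precharges=3
Acc 6: bank1 row4 -> HIT
Acc 7: bank0 row0 -> MISS (open row0); precharges=4
Acc 8: bank1 row4 -> HIT
Acc 9: bank0 row0 -> HIT
Acc 10: bank0 row2 -> MISS (open row2); precharges=5

Answer: M M M M M H M H H M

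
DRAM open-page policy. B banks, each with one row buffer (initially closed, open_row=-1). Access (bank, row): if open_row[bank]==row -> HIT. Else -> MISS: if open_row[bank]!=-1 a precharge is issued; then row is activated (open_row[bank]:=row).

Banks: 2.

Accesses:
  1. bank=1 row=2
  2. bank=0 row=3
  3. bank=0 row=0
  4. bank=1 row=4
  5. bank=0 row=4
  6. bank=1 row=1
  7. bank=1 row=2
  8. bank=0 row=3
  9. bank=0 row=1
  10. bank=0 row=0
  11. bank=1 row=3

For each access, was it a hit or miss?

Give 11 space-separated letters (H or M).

Acc 1: bank1 row2 -> MISS (open row2); precharges=0
Acc 2: bank0 row3 -> MISS (open row3); precharges=0
Acc 3: bank0 row0 -> MISS (open row0); precharges=1
Acc 4: bank1 row4 -> MISS (open row4); precharges=2
Acc 5: bank0 row4 -> MISS (open row4); precharges=3
Acc 6: bank1 row1 -> MISS (open row1); precharges=4
Acc 7: bank1 row2 -> MISS (open row2); precharges=5
Acc 8: bank0 row3 -> MISS (open row3); precharges=6
Acc 9: bank0 row1 -> MISS (open row1); precharges=7
Acc 10: bank0 row0 -> MISS (open row0); precharges=8
Acc 11: bank1 row3 -> MISS (open row3); precharges=9

Answer: M M M M M M M M M M M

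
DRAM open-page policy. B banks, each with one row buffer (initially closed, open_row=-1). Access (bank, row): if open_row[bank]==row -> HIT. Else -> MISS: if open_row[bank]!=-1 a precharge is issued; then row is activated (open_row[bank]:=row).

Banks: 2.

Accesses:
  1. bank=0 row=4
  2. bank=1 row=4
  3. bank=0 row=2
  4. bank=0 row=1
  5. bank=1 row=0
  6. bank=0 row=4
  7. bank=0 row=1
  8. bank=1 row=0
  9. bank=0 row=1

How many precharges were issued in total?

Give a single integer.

Answer: 5

Derivation:
Acc 1: bank0 row4 -> MISS (open row4); precharges=0
Acc 2: bank1 row4 -> MISS (open row4); precharges=0
Acc 3: bank0 row2 -> MISS (open row2); precharges=1
Acc 4: bank0 row1 -> MISS (open row1); precharges=2
Acc 5: bank1 row0 -> MISS (open row0); precharges=3
Acc 6: bank0 row4 -> MISS (open row4); precharges=4
Acc 7: bank0 row1 -> MISS (open row1); precharges=5
Acc 8: bank1 row0 -> HIT
Acc 9: bank0 row1 -> HIT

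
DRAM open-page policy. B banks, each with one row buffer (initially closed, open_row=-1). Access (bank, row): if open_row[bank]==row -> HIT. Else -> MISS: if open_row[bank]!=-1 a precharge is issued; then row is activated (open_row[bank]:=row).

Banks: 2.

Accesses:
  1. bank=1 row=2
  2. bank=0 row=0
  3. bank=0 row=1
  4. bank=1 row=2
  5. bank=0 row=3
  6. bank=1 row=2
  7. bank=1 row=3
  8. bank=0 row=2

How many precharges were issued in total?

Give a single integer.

Acc 1: bank1 row2 -> MISS (open row2); precharges=0
Acc 2: bank0 row0 -> MISS (open row0); precharges=0
Acc 3: bank0 row1 -> MISS (open row1); precharges=1
Acc 4: bank1 row2 -> HIT
Acc 5: bank0 row3 -> MISS (open row3); precharges=2
Acc 6: bank1 row2 -> HIT
Acc 7: bank1 row3 -> MISS (open row3); precharges=3
Acc 8: bank0 row2 -> MISS (open row2); precharges=4

Answer: 4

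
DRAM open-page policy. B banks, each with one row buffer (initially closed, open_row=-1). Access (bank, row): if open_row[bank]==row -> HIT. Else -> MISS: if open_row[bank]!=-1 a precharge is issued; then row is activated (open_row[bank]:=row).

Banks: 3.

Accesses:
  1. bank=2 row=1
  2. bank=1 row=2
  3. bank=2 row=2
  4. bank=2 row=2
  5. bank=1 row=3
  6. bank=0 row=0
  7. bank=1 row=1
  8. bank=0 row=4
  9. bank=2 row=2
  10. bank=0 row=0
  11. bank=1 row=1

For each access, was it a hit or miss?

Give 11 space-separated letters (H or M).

Answer: M M M H M M M M H M H

Derivation:
Acc 1: bank2 row1 -> MISS (open row1); precharges=0
Acc 2: bank1 row2 -> MISS (open row2); precharges=0
Acc 3: bank2 row2 -> MISS (open row2); precharges=1
Acc 4: bank2 row2 -> HIT
Acc 5: bank1 row3 -> MISS (open row3); precharges=2
Acc 6: bank0 row0 -> MISS (open row0); precharges=2
Acc 7: bank1 row1 -> MISS (open row1); precharges=3
Acc 8: bank0 row4 -> MISS (open row4); precharges=4
Acc 9: bank2 row2 -> HIT
Acc 10: bank0 row0 -> MISS (open row0); precharges=5
Acc 11: bank1 row1 -> HIT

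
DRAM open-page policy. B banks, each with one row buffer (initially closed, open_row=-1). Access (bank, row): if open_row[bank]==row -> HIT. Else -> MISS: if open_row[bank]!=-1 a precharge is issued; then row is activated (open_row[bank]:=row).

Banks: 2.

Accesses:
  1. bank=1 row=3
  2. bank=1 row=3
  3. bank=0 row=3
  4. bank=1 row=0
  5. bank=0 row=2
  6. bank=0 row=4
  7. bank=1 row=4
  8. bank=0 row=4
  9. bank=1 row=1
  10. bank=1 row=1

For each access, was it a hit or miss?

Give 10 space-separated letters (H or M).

Answer: M H M M M M M H M H

Derivation:
Acc 1: bank1 row3 -> MISS (open row3); precharges=0
Acc 2: bank1 row3 -> HIT
Acc 3: bank0 row3 -> MISS (open row3); precharges=0
Acc 4: bank1 row0 -> MISS (open row0); precharges=1
Acc 5: bank0 row2 -> MISS (open row2); precharges=2
Acc 6: bank0 row4 -> MISS (open row4); precharges=3
Acc 7: bank1 row4 -> MISS (open row4); precharges=4
Acc 8: bank0 row4 -> HIT
Acc 9: bank1 row1 -> MISS (open row1); precharges=5
Acc 10: bank1 row1 -> HIT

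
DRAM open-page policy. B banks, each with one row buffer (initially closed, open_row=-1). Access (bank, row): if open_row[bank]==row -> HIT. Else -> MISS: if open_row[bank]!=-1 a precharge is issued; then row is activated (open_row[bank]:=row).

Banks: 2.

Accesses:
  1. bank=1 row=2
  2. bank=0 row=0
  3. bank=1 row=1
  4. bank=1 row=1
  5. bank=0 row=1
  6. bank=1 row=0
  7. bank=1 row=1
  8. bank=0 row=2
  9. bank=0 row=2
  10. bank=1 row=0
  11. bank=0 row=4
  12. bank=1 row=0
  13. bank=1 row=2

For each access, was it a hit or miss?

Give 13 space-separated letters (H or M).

Answer: M M M H M M M M H M M H M

Derivation:
Acc 1: bank1 row2 -> MISS (open row2); precharges=0
Acc 2: bank0 row0 -> MISS (open row0); precharges=0
Acc 3: bank1 row1 -> MISS (open row1); precharges=1
Acc 4: bank1 row1 -> HIT
Acc 5: bank0 row1 -> MISS (open row1); precharges=2
Acc 6: bank1 row0 -> MISS (open row0); precharges=3
Acc 7: bank1 row1 -> MISS (open row1); precharges=4
Acc 8: bank0 row2 -> MISS (open row2); precharges=5
Acc 9: bank0 row2 -> HIT
Acc 10: bank1 row0 -> MISS (open row0); precharges=6
Acc 11: bank0 row4 -> MISS (open row4); precharges=7
Acc 12: bank1 row0 -> HIT
Acc 13: bank1 row2 -> MISS (open row2); precharges=8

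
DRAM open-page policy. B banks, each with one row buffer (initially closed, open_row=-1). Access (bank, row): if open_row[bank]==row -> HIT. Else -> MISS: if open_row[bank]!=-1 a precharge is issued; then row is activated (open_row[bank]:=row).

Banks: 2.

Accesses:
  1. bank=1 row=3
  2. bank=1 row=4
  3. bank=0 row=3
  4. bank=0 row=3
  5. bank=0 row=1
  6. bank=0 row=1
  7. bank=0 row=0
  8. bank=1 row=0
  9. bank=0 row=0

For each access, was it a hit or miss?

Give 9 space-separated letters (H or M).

Acc 1: bank1 row3 -> MISS (open row3); precharges=0
Acc 2: bank1 row4 -> MISS (open row4); precharges=1
Acc 3: bank0 row3 -> MISS (open row3); precharges=1
Acc 4: bank0 row3 -> HIT
Acc 5: bank0 row1 -> MISS (open row1); precharges=2
Acc 6: bank0 row1 -> HIT
Acc 7: bank0 row0 -> MISS (open row0); precharges=3
Acc 8: bank1 row0 -> MISS (open row0); precharges=4
Acc 9: bank0 row0 -> HIT

Answer: M M M H M H M M H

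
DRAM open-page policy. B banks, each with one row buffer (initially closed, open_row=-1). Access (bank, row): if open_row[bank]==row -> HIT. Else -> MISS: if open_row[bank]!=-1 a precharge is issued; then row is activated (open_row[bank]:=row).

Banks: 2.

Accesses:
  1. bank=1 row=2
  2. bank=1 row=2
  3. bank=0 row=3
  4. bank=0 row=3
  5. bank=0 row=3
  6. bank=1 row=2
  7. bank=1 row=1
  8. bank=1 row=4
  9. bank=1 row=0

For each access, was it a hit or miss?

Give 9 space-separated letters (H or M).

Acc 1: bank1 row2 -> MISS (open row2); precharges=0
Acc 2: bank1 row2 -> HIT
Acc 3: bank0 row3 -> MISS (open row3); precharges=0
Acc 4: bank0 row3 -> HIT
Acc 5: bank0 row3 -> HIT
Acc 6: bank1 row2 -> HIT
Acc 7: bank1 row1 -> MISS (open row1); precharges=1
Acc 8: bank1 row4 -> MISS (open row4); precharges=2
Acc 9: bank1 row0 -> MISS (open row0); precharges=3

Answer: M H M H H H M M M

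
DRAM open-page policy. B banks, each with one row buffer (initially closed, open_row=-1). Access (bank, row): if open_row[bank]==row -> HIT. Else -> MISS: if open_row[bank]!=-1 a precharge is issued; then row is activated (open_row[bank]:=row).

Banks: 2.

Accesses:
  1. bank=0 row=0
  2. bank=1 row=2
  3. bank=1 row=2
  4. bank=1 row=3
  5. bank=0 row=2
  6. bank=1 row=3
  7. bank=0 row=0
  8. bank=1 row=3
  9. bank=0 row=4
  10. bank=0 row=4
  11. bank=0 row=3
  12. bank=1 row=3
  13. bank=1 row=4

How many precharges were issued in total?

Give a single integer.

Acc 1: bank0 row0 -> MISS (open row0); precharges=0
Acc 2: bank1 row2 -> MISS (open row2); precharges=0
Acc 3: bank1 row2 -> HIT
Acc 4: bank1 row3 -> MISS (open row3); precharges=1
Acc 5: bank0 row2 -> MISS (open row2); precharges=2
Acc 6: bank1 row3 -> HIT
Acc 7: bank0 row0 -> MISS (open row0); precharges=3
Acc 8: bank1 row3 -> HIT
Acc 9: bank0 row4 -> MISS (open row4); precharges=4
Acc 10: bank0 row4 -> HIT
Acc 11: bank0 row3 -> MISS (open row3); precharges=5
Acc 12: bank1 row3 -> HIT
Acc 13: bank1 row4 -> MISS (open row4); precharges=6

Answer: 6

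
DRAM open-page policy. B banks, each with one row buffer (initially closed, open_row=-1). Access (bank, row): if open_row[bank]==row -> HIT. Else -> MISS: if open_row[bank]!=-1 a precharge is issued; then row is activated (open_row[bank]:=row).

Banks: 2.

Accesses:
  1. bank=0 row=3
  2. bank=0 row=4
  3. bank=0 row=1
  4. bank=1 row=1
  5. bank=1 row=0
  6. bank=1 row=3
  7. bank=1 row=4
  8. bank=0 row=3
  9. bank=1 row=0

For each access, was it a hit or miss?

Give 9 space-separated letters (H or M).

Answer: M M M M M M M M M

Derivation:
Acc 1: bank0 row3 -> MISS (open row3); precharges=0
Acc 2: bank0 row4 -> MISS (open row4); precharges=1
Acc 3: bank0 row1 -> MISS (open row1); precharges=2
Acc 4: bank1 row1 -> MISS (open row1); precharges=2
Acc 5: bank1 row0 -> MISS (open row0); precharges=3
Acc 6: bank1 row3 -> MISS (open row3); precharges=4
Acc 7: bank1 row4 -> MISS (open row4); precharges=5
Acc 8: bank0 row3 -> MISS (open row3); precharges=6
Acc 9: bank1 row0 -> MISS (open row0); precharges=7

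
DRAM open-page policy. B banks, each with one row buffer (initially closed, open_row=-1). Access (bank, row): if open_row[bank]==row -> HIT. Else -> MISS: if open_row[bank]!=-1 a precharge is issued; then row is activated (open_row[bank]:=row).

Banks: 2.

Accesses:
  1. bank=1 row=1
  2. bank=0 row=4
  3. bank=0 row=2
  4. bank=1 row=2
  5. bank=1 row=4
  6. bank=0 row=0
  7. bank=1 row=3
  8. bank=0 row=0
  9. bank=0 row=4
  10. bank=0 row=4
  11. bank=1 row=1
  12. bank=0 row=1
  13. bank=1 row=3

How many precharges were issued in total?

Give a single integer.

Answer: 9

Derivation:
Acc 1: bank1 row1 -> MISS (open row1); precharges=0
Acc 2: bank0 row4 -> MISS (open row4); precharges=0
Acc 3: bank0 row2 -> MISS (open row2); precharges=1
Acc 4: bank1 row2 -> MISS (open row2); precharges=2
Acc 5: bank1 row4 -> MISS (open row4); precharges=3
Acc 6: bank0 row0 -> MISS (open row0); precharges=4
Acc 7: bank1 row3 -> MISS (open row3); precharges=5
Acc 8: bank0 row0 -> HIT
Acc 9: bank0 row4 -> MISS (open row4); precharges=6
Acc 10: bank0 row4 -> HIT
Acc 11: bank1 row1 -> MISS (open row1); precharges=7
Acc 12: bank0 row1 -> MISS (open row1); precharges=8
Acc 13: bank1 row3 -> MISS (open row3); precharges=9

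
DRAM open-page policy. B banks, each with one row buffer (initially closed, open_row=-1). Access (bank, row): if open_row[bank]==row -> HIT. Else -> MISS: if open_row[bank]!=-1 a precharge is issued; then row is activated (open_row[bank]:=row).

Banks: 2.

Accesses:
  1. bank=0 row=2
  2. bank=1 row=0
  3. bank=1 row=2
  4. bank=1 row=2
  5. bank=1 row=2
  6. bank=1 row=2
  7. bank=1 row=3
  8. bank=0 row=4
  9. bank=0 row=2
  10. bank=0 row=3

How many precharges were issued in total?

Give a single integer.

Answer: 5

Derivation:
Acc 1: bank0 row2 -> MISS (open row2); precharges=0
Acc 2: bank1 row0 -> MISS (open row0); precharges=0
Acc 3: bank1 row2 -> MISS (open row2); precharges=1
Acc 4: bank1 row2 -> HIT
Acc 5: bank1 row2 -> HIT
Acc 6: bank1 row2 -> HIT
Acc 7: bank1 row3 -> MISS (open row3); precharges=2
Acc 8: bank0 row4 -> MISS (open row4); precharges=3
Acc 9: bank0 row2 -> MISS (open row2); precharges=4
Acc 10: bank0 row3 -> MISS (open row3); precharges=5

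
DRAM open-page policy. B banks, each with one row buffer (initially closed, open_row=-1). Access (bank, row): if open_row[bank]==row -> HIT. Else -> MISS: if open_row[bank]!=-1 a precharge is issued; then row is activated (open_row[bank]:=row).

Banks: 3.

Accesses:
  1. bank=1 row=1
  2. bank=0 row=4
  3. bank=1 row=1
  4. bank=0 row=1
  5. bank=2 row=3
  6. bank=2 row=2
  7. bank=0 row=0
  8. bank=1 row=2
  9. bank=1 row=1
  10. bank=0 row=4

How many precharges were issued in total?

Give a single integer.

Answer: 6

Derivation:
Acc 1: bank1 row1 -> MISS (open row1); precharges=0
Acc 2: bank0 row4 -> MISS (open row4); precharges=0
Acc 3: bank1 row1 -> HIT
Acc 4: bank0 row1 -> MISS (open row1); precharges=1
Acc 5: bank2 row3 -> MISS (open row3); precharges=1
Acc 6: bank2 row2 -> MISS (open row2); precharges=2
Acc 7: bank0 row0 -> MISS (open row0); precharges=3
Acc 8: bank1 row2 -> MISS (open row2); precharges=4
Acc 9: bank1 row1 -> MISS (open row1); precharges=5
Acc 10: bank0 row4 -> MISS (open row4); precharges=6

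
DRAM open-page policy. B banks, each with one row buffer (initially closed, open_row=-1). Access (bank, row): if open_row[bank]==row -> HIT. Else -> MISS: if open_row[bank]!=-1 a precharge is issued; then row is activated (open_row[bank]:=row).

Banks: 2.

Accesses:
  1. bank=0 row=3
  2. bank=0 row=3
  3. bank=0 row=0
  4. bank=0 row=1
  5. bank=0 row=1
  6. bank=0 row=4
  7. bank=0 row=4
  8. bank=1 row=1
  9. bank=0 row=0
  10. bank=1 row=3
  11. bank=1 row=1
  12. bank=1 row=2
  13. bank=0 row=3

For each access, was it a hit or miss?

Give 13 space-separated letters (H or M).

Acc 1: bank0 row3 -> MISS (open row3); precharges=0
Acc 2: bank0 row3 -> HIT
Acc 3: bank0 row0 -> MISS (open row0); precharges=1
Acc 4: bank0 row1 -> MISS (open row1); precharges=2
Acc 5: bank0 row1 -> HIT
Acc 6: bank0 row4 -> MISS (open row4); precharges=3
Acc 7: bank0 row4 -> HIT
Acc 8: bank1 row1 -> MISS (open row1); precharges=3
Acc 9: bank0 row0 -> MISS (open row0); precharges=4
Acc 10: bank1 row3 -> MISS (open row3); precharges=5
Acc 11: bank1 row1 -> MISS (open row1); precharges=6
Acc 12: bank1 row2 -> MISS (open row2); precharges=7
Acc 13: bank0 row3 -> MISS (open row3); precharges=8

Answer: M H M M H M H M M M M M M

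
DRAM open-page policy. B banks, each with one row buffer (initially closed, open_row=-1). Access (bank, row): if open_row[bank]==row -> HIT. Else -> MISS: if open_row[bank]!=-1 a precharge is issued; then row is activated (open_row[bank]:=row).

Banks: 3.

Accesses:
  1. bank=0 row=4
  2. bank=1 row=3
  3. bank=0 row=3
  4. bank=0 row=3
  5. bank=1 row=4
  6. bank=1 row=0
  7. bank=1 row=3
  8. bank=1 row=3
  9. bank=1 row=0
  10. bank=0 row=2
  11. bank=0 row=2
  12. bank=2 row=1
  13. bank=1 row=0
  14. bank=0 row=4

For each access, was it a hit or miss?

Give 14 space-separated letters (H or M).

Answer: M M M H M M M H M M H M H M

Derivation:
Acc 1: bank0 row4 -> MISS (open row4); precharges=0
Acc 2: bank1 row3 -> MISS (open row3); precharges=0
Acc 3: bank0 row3 -> MISS (open row3); precharges=1
Acc 4: bank0 row3 -> HIT
Acc 5: bank1 row4 -> MISS (open row4); precharges=2
Acc 6: bank1 row0 -> MISS (open row0); precharges=3
Acc 7: bank1 row3 -> MISS (open row3); precharges=4
Acc 8: bank1 row3 -> HIT
Acc 9: bank1 row0 -> MISS (open row0); precharges=5
Acc 10: bank0 row2 -> MISS (open row2); precharges=6
Acc 11: bank0 row2 -> HIT
Acc 12: bank2 row1 -> MISS (open row1); precharges=6
Acc 13: bank1 row0 -> HIT
Acc 14: bank0 row4 -> MISS (open row4); precharges=7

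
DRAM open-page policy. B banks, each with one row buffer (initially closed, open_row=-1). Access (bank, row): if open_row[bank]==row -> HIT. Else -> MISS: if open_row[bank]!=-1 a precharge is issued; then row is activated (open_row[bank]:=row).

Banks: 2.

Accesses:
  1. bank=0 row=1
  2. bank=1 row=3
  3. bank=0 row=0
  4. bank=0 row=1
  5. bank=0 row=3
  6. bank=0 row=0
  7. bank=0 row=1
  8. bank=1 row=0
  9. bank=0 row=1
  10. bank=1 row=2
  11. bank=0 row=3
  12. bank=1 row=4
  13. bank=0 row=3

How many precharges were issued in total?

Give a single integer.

Answer: 9

Derivation:
Acc 1: bank0 row1 -> MISS (open row1); precharges=0
Acc 2: bank1 row3 -> MISS (open row3); precharges=0
Acc 3: bank0 row0 -> MISS (open row0); precharges=1
Acc 4: bank0 row1 -> MISS (open row1); precharges=2
Acc 5: bank0 row3 -> MISS (open row3); precharges=3
Acc 6: bank0 row0 -> MISS (open row0); precharges=4
Acc 7: bank0 row1 -> MISS (open row1); precharges=5
Acc 8: bank1 row0 -> MISS (open row0); precharges=6
Acc 9: bank0 row1 -> HIT
Acc 10: bank1 row2 -> MISS (open row2); precharges=7
Acc 11: bank0 row3 -> MISS (open row3); precharges=8
Acc 12: bank1 row4 -> MISS (open row4); precharges=9
Acc 13: bank0 row3 -> HIT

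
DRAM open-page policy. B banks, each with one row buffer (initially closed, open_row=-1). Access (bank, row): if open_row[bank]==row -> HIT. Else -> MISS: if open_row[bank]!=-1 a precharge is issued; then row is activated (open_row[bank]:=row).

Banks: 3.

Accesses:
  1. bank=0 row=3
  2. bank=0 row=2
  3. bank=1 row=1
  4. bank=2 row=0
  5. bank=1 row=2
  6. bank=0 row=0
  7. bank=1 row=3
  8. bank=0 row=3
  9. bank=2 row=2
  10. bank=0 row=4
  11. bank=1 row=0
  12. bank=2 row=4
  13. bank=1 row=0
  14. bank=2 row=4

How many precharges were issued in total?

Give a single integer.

Acc 1: bank0 row3 -> MISS (open row3); precharges=0
Acc 2: bank0 row2 -> MISS (open row2); precharges=1
Acc 3: bank1 row1 -> MISS (open row1); precharges=1
Acc 4: bank2 row0 -> MISS (open row0); precharges=1
Acc 5: bank1 row2 -> MISS (open row2); precharges=2
Acc 6: bank0 row0 -> MISS (open row0); precharges=3
Acc 7: bank1 row3 -> MISS (open row3); precharges=4
Acc 8: bank0 row3 -> MISS (open row3); precharges=5
Acc 9: bank2 row2 -> MISS (open row2); precharges=6
Acc 10: bank0 row4 -> MISS (open row4); precharges=7
Acc 11: bank1 row0 -> MISS (open row0); precharges=8
Acc 12: bank2 row4 -> MISS (open row4); precharges=9
Acc 13: bank1 row0 -> HIT
Acc 14: bank2 row4 -> HIT

Answer: 9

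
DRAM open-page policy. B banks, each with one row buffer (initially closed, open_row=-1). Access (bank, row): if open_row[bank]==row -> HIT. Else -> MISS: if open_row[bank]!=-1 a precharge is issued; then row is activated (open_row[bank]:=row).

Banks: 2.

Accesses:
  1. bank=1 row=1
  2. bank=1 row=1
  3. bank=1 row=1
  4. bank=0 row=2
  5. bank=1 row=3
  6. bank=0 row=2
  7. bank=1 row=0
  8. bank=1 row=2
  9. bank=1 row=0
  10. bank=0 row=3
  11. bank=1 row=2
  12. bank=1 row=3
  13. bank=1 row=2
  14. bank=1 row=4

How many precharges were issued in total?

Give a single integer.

Acc 1: bank1 row1 -> MISS (open row1); precharges=0
Acc 2: bank1 row1 -> HIT
Acc 3: bank1 row1 -> HIT
Acc 4: bank0 row2 -> MISS (open row2); precharges=0
Acc 5: bank1 row3 -> MISS (open row3); precharges=1
Acc 6: bank0 row2 -> HIT
Acc 7: bank1 row0 -> MISS (open row0); precharges=2
Acc 8: bank1 row2 -> MISS (open row2); precharges=3
Acc 9: bank1 row0 -> MISS (open row0); precharges=4
Acc 10: bank0 row3 -> MISS (open row3); precharges=5
Acc 11: bank1 row2 -> MISS (open row2); precharges=6
Acc 12: bank1 row3 -> MISS (open row3); precharges=7
Acc 13: bank1 row2 -> MISS (open row2); precharges=8
Acc 14: bank1 row4 -> MISS (open row4); precharges=9

Answer: 9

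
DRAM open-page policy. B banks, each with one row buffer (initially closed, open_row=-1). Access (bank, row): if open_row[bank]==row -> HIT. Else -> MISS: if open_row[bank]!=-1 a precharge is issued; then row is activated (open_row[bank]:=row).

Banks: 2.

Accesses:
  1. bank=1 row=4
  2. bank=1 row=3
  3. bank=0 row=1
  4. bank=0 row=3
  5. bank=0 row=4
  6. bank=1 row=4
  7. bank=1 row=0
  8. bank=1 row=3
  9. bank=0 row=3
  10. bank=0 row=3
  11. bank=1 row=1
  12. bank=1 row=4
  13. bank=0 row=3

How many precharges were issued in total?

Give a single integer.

Acc 1: bank1 row4 -> MISS (open row4); precharges=0
Acc 2: bank1 row3 -> MISS (open row3); precharges=1
Acc 3: bank0 row1 -> MISS (open row1); precharges=1
Acc 4: bank0 row3 -> MISS (open row3); precharges=2
Acc 5: bank0 row4 -> MISS (open row4); precharges=3
Acc 6: bank1 row4 -> MISS (open row4); precharges=4
Acc 7: bank1 row0 -> MISS (open row0); precharges=5
Acc 8: bank1 row3 -> MISS (open row3); precharges=6
Acc 9: bank0 row3 -> MISS (open row3); precharges=7
Acc 10: bank0 row3 -> HIT
Acc 11: bank1 row1 -> MISS (open row1); precharges=8
Acc 12: bank1 row4 -> MISS (open row4); precharges=9
Acc 13: bank0 row3 -> HIT

Answer: 9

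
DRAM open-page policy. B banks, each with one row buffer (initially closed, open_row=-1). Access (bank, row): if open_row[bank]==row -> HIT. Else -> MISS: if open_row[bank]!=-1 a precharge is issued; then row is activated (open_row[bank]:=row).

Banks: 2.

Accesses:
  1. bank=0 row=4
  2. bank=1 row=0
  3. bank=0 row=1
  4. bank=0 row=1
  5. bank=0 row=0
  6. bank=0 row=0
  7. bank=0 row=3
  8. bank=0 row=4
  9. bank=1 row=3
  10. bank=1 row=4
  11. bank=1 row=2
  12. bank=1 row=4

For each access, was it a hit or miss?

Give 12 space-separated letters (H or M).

Answer: M M M H M H M M M M M M

Derivation:
Acc 1: bank0 row4 -> MISS (open row4); precharges=0
Acc 2: bank1 row0 -> MISS (open row0); precharges=0
Acc 3: bank0 row1 -> MISS (open row1); precharges=1
Acc 4: bank0 row1 -> HIT
Acc 5: bank0 row0 -> MISS (open row0); precharges=2
Acc 6: bank0 row0 -> HIT
Acc 7: bank0 row3 -> MISS (open row3); precharges=3
Acc 8: bank0 row4 -> MISS (open row4); precharges=4
Acc 9: bank1 row3 -> MISS (open row3); precharges=5
Acc 10: bank1 row4 -> MISS (open row4); precharges=6
Acc 11: bank1 row2 -> MISS (open row2); precharges=7
Acc 12: bank1 row4 -> MISS (open row4); precharges=8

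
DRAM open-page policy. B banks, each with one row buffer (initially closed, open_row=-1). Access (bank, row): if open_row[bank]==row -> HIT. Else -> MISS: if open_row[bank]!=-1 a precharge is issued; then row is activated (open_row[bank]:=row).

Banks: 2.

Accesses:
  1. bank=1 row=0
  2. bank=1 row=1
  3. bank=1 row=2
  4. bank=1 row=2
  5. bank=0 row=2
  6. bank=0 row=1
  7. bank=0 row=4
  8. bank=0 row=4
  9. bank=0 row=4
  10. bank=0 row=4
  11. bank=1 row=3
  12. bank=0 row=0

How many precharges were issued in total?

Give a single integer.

Acc 1: bank1 row0 -> MISS (open row0); precharges=0
Acc 2: bank1 row1 -> MISS (open row1); precharges=1
Acc 3: bank1 row2 -> MISS (open row2); precharges=2
Acc 4: bank1 row2 -> HIT
Acc 5: bank0 row2 -> MISS (open row2); precharges=2
Acc 6: bank0 row1 -> MISS (open row1); precharges=3
Acc 7: bank0 row4 -> MISS (open row4); precharges=4
Acc 8: bank0 row4 -> HIT
Acc 9: bank0 row4 -> HIT
Acc 10: bank0 row4 -> HIT
Acc 11: bank1 row3 -> MISS (open row3); precharges=5
Acc 12: bank0 row0 -> MISS (open row0); precharges=6

Answer: 6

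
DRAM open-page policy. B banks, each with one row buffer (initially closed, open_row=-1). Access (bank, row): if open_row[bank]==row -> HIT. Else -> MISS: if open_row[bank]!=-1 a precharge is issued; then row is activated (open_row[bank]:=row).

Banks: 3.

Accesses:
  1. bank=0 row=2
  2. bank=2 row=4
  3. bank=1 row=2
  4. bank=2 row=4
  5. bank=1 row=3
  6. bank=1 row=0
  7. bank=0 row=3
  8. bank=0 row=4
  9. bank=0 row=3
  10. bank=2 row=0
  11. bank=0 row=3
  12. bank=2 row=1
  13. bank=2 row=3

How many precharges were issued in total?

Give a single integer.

Acc 1: bank0 row2 -> MISS (open row2); precharges=0
Acc 2: bank2 row4 -> MISS (open row4); precharges=0
Acc 3: bank1 row2 -> MISS (open row2); precharges=0
Acc 4: bank2 row4 -> HIT
Acc 5: bank1 row3 -> MISS (open row3); precharges=1
Acc 6: bank1 row0 -> MISS (open row0); precharges=2
Acc 7: bank0 row3 -> MISS (open row3); precharges=3
Acc 8: bank0 row4 -> MISS (open row4); precharges=4
Acc 9: bank0 row3 -> MISS (open row3); precharges=5
Acc 10: bank2 row0 -> MISS (open row0); precharges=6
Acc 11: bank0 row3 -> HIT
Acc 12: bank2 row1 -> MISS (open row1); precharges=7
Acc 13: bank2 row3 -> MISS (open row3); precharges=8

Answer: 8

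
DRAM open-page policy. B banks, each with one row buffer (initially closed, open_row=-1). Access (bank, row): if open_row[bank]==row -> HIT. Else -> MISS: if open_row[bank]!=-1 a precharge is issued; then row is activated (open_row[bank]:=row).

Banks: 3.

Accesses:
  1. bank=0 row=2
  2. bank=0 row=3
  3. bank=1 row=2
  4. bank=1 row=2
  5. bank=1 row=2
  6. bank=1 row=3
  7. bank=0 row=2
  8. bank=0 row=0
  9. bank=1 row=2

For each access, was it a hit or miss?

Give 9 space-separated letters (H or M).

Answer: M M M H H M M M M

Derivation:
Acc 1: bank0 row2 -> MISS (open row2); precharges=0
Acc 2: bank0 row3 -> MISS (open row3); precharges=1
Acc 3: bank1 row2 -> MISS (open row2); precharges=1
Acc 4: bank1 row2 -> HIT
Acc 5: bank1 row2 -> HIT
Acc 6: bank1 row3 -> MISS (open row3); precharges=2
Acc 7: bank0 row2 -> MISS (open row2); precharges=3
Acc 8: bank0 row0 -> MISS (open row0); precharges=4
Acc 9: bank1 row2 -> MISS (open row2); precharges=5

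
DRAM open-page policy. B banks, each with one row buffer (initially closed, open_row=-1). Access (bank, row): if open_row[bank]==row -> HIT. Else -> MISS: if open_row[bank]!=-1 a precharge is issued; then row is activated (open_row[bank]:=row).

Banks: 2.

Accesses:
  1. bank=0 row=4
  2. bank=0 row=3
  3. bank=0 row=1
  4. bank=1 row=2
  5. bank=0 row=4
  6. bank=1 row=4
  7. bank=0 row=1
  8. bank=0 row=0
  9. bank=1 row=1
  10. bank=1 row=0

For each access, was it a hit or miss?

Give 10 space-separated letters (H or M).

Acc 1: bank0 row4 -> MISS (open row4); precharges=0
Acc 2: bank0 row3 -> MISS (open row3); precharges=1
Acc 3: bank0 row1 -> MISS (open row1); precharges=2
Acc 4: bank1 row2 -> MISS (open row2); precharges=2
Acc 5: bank0 row4 -> MISS (open row4); precharges=3
Acc 6: bank1 row4 -> MISS (open row4); precharges=4
Acc 7: bank0 row1 -> MISS (open row1); precharges=5
Acc 8: bank0 row0 -> MISS (open row0); precharges=6
Acc 9: bank1 row1 -> MISS (open row1); precharges=7
Acc 10: bank1 row0 -> MISS (open row0); precharges=8

Answer: M M M M M M M M M M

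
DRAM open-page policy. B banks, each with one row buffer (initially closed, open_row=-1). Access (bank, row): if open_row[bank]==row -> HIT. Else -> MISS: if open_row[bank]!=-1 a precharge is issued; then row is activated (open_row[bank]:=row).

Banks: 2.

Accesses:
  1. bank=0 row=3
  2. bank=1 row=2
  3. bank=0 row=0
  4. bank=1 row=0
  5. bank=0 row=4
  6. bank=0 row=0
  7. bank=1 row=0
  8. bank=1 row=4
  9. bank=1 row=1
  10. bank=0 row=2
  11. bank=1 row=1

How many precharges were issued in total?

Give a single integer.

Acc 1: bank0 row3 -> MISS (open row3); precharges=0
Acc 2: bank1 row2 -> MISS (open row2); precharges=0
Acc 3: bank0 row0 -> MISS (open row0); precharges=1
Acc 4: bank1 row0 -> MISS (open row0); precharges=2
Acc 5: bank0 row4 -> MISS (open row4); precharges=3
Acc 6: bank0 row0 -> MISS (open row0); precharges=4
Acc 7: bank1 row0 -> HIT
Acc 8: bank1 row4 -> MISS (open row4); precharges=5
Acc 9: bank1 row1 -> MISS (open row1); precharges=6
Acc 10: bank0 row2 -> MISS (open row2); precharges=7
Acc 11: bank1 row1 -> HIT

Answer: 7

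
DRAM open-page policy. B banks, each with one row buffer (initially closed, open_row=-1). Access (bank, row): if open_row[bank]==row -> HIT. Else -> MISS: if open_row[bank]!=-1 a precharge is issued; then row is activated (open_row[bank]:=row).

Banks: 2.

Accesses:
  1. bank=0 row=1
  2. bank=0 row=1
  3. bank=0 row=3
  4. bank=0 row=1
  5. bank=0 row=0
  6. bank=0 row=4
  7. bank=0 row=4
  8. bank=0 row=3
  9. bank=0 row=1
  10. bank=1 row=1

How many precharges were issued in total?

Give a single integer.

Answer: 6

Derivation:
Acc 1: bank0 row1 -> MISS (open row1); precharges=0
Acc 2: bank0 row1 -> HIT
Acc 3: bank0 row3 -> MISS (open row3); precharges=1
Acc 4: bank0 row1 -> MISS (open row1); precharges=2
Acc 5: bank0 row0 -> MISS (open row0); precharges=3
Acc 6: bank0 row4 -> MISS (open row4); precharges=4
Acc 7: bank0 row4 -> HIT
Acc 8: bank0 row3 -> MISS (open row3); precharges=5
Acc 9: bank0 row1 -> MISS (open row1); precharges=6
Acc 10: bank1 row1 -> MISS (open row1); precharges=6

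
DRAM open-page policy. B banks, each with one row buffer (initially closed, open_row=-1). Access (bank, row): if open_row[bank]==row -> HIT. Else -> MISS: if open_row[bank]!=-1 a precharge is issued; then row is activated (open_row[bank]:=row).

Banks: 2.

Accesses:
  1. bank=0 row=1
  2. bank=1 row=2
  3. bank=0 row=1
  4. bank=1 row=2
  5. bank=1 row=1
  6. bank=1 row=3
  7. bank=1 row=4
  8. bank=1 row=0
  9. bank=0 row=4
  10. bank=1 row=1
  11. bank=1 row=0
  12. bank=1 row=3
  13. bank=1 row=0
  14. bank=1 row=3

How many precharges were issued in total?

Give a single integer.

Answer: 10

Derivation:
Acc 1: bank0 row1 -> MISS (open row1); precharges=0
Acc 2: bank1 row2 -> MISS (open row2); precharges=0
Acc 3: bank0 row1 -> HIT
Acc 4: bank1 row2 -> HIT
Acc 5: bank1 row1 -> MISS (open row1); precharges=1
Acc 6: bank1 row3 -> MISS (open row3); precharges=2
Acc 7: bank1 row4 -> MISS (open row4); precharges=3
Acc 8: bank1 row0 -> MISS (open row0); precharges=4
Acc 9: bank0 row4 -> MISS (open row4); precharges=5
Acc 10: bank1 row1 -> MISS (open row1); precharges=6
Acc 11: bank1 row0 -> MISS (open row0); precharges=7
Acc 12: bank1 row3 -> MISS (open row3); precharges=8
Acc 13: bank1 row0 -> MISS (open row0); precharges=9
Acc 14: bank1 row3 -> MISS (open row3); precharges=10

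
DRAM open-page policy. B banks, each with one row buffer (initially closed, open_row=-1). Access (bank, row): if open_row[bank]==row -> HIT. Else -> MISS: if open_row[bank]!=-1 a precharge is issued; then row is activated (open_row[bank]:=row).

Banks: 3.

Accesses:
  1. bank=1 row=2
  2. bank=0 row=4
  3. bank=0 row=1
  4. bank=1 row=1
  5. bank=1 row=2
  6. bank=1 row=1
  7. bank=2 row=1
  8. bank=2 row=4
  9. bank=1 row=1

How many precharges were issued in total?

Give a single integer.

Acc 1: bank1 row2 -> MISS (open row2); precharges=0
Acc 2: bank0 row4 -> MISS (open row4); precharges=0
Acc 3: bank0 row1 -> MISS (open row1); precharges=1
Acc 4: bank1 row1 -> MISS (open row1); precharges=2
Acc 5: bank1 row2 -> MISS (open row2); precharges=3
Acc 6: bank1 row1 -> MISS (open row1); precharges=4
Acc 7: bank2 row1 -> MISS (open row1); precharges=4
Acc 8: bank2 row4 -> MISS (open row4); precharges=5
Acc 9: bank1 row1 -> HIT

Answer: 5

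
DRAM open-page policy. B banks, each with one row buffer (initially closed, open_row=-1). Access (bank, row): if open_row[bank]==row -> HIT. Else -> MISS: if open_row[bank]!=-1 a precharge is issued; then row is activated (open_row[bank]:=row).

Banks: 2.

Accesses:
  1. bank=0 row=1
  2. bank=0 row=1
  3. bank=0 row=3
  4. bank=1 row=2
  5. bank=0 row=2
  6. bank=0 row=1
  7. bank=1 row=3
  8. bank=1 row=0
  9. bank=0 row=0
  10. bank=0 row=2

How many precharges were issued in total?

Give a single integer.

Answer: 7

Derivation:
Acc 1: bank0 row1 -> MISS (open row1); precharges=0
Acc 2: bank0 row1 -> HIT
Acc 3: bank0 row3 -> MISS (open row3); precharges=1
Acc 4: bank1 row2 -> MISS (open row2); precharges=1
Acc 5: bank0 row2 -> MISS (open row2); precharges=2
Acc 6: bank0 row1 -> MISS (open row1); precharges=3
Acc 7: bank1 row3 -> MISS (open row3); precharges=4
Acc 8: bank1 row0 -> MISS (open row0); precharges=5
Acc 9: bank0 row0 -> MISS (open row0); precharges=6
Acc 10: bank0 row2 -> MISS (open row2); precharges=7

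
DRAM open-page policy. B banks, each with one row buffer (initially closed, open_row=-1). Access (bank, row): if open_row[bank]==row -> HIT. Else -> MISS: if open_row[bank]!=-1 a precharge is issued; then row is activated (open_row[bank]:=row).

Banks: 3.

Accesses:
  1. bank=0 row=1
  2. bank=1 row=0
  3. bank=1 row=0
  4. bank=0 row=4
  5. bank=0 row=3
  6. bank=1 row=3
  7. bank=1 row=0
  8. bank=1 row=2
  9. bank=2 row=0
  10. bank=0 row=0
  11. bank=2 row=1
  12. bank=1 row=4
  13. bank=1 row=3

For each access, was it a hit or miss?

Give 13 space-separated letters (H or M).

Acc 1: bank0 row1 -> MISS (open row1); precharges=0
Acc 2: bank1 row0 -> MISS (open row0); precharges=0
Acc 3: bank1 row0 -> HIT
Acc 4: bank0 row4 -> MISS (open row4); precharges=1
Acc 5: bank0 row3 -> MISS (open row3); precharges=2
Acc 6: bank1 row3 -> MISS (open row3); precharges=3
Acc 7: bank1 row0 -> MISS (open row0); precharges=4
Acc 8: bank1 row2 -> MISS (open row2); precharges=5
Acc 9: bank2 row0 -> MISS (open row0); precharges=5
Acc 10: bank0 row0 -> MISS (open row0); precharges=6
Acc 11: bank2 row1 -> MISS (open row1); precharges=7
Acc 12: bank1 row4 -> MISS (open row4); precharges=8
Acc 13: bank1 row3 -> MISS (open row3); precharges=9

Answer: M M H M M M M M M M M M M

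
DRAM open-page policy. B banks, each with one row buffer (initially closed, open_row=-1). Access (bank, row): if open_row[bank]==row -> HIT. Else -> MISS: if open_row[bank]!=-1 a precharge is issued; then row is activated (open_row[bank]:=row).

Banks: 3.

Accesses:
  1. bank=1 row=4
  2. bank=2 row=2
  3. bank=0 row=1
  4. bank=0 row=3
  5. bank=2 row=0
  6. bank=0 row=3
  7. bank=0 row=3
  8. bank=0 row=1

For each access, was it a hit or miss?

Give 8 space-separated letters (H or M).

Acc 1: bank1 row4 -> MISS (open row4); precharges=0
Acc 2: bank2 row2 -> MISS (open row2); precharges=0
Acc 3: bank0 row1 -> MISS (open row1); precharges=0
Acc 4: bank0 row3 -> MISS (open row3); precharges=1
Acc 5: bank2 row0 -> MISS (open row0); precharges=2
Acc 6: bank0 row3 -> HIT
Acc 7: bank0 row3 -> HIT
Acc 8: bank0 row1 -> MISS (open row1); precharges=3

Answer: M M M M M H H M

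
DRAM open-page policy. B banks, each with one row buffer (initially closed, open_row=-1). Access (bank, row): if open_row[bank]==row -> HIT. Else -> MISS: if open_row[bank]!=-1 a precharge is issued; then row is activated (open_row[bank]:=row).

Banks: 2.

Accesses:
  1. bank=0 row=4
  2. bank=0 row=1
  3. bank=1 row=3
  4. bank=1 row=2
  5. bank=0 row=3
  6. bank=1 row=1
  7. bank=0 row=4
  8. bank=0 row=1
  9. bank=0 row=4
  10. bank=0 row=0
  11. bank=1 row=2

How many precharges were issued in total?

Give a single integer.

Acc 1: bank0 row4 -> MISS (open row4); precharges=0
Acc 2: bank0 row1 -> MISS (open row1); precharges=1
Acc 3: bank1 row3 -> MISS (open row3); precharges=1
Acc 4: bank1 row2 -> MISS (open row2); precharges=2
Acc 5: bank0 row3 -> MISS (open row3); precharges=3
Acc 6: bank1 row1 -> MISS (open row1); precharges=4
Acc 7: bank0 row4 -> MISS (open row4); precharges=5
Acc 8: bank0 row1 -> MISS (open row1); precharges=6
Acc 9: bank0 row4 -> MISS (open row4); precharges=7
Acc 10: bank0 row0 -> MISS (open row0); precharges=8
Acc 11: bank1 row2 -> MISS (open row2); precharges=9

Answer: 9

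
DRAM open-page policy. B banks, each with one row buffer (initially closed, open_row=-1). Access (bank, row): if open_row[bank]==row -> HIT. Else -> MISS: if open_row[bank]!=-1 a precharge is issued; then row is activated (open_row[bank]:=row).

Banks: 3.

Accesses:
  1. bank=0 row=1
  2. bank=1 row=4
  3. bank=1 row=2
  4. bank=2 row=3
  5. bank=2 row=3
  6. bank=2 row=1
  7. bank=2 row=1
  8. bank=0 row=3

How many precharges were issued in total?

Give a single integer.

Acc 1: bank0 row1 -> MISS (open row1); precharges=0
Acc 2: bank1 row4 -> MISS (open row4); precharges=0
Acc 3: bank1 row2 -> MISS (open row2); precharges=1
Acc 4: bank2 row3 -> MISS (open row3); precharges=1
Acc 5: bank2 row3 -> HIT
Acc 6: bank2 row1 -> MISS (open row1); precharges=2
Acc 7: bank2 row1 -> HIT
Acc 8: bank0 row3 -> MISS (open row3); precharges=3

Answer: 3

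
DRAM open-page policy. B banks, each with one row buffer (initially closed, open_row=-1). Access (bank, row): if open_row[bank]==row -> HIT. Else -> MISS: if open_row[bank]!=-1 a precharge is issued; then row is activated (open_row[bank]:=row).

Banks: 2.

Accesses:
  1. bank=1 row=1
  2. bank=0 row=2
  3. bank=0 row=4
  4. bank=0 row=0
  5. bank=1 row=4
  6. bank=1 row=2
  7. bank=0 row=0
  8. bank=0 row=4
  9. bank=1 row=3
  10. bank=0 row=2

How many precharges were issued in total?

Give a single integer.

Acc 1: bank1 row1 -> MISS (open row1); precharges=0
Acc 2: bank0 row2 -> MISS (open row2); precharges=0
Acc 3: bank0 row4 -> MISS (open row4); precharges=1
Acc 4: bank0 row0 -> MISS (open row0); precharges=2
Acc 5: bank1 row4 -> MISS (open row4); precharges=3
Acc 6: bank1 row2 -> MISS (open row2); precharges=4
Acc 7: bank0 row0 -> HIT
Acc 8: bank0 row4 -> MISS (open row4); precharges=5
Acc 9: bank1 row3 -> MISS (open row3); precharges=6
Acc 10: bank0 row2 -> MISS (open row2); precharges=7

Answer: 7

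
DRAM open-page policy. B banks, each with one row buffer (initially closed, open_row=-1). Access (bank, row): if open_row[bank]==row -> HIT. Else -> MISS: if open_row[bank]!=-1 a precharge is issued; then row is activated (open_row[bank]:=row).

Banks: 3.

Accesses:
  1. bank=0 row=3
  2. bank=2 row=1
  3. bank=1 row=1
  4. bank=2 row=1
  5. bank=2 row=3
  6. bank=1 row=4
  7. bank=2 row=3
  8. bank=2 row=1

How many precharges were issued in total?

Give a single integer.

Acc 1: bank0 row3 -> MISS (open row3); precharges=0
Acc 2: bank2 row1 -> MISS (open row1); precharges=0
Acc 3: bank1 row1 -> MISS (open row1); precharges=0
Acc 4: bank2 row1 -> HIT
Acc 5: bank2 row3 -> MISS (open row3); precharges=1
Acc 6: bank1 row4 -> MISS (open row4); precharges=2
Acc 7: bank2 row3 -> HIT
Acc 8: bank2 row1 -> MISS (open row1); precharges=3

Answer: 3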